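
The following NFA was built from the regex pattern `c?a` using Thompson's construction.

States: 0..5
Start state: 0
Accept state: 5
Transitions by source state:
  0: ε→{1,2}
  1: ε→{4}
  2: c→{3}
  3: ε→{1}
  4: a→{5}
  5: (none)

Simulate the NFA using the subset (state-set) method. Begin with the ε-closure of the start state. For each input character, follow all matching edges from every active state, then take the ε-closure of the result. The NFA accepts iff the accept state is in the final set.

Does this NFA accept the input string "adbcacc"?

start: ε-closure({0}) = {0,1,2,4}
'a' @ 1: {5}  ✓accept
'd' @ 2: {}  — state set empty
rest 'bcacc' ignored (set empty)
final: {}; accept 5 not in set

Answer: REJECT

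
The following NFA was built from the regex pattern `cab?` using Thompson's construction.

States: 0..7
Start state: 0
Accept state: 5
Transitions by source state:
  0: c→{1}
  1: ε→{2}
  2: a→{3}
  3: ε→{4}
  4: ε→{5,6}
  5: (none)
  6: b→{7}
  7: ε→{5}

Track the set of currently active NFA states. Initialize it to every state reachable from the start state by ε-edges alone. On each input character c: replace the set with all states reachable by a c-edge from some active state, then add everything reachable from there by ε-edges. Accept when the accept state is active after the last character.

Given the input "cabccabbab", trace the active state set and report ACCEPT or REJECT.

start: ε-closure({0}) = {0}
'c' @ 1: {1,2}
'a' @ 2: {3,4,5,6}  ✓accept
'b' @ 3: {5,7}  ✓accept
'c' @ 4: {}  — state set empty
rest 'cabbab' ignored (set empty)
final: {}; accept 5 not in set

Answer: REJECT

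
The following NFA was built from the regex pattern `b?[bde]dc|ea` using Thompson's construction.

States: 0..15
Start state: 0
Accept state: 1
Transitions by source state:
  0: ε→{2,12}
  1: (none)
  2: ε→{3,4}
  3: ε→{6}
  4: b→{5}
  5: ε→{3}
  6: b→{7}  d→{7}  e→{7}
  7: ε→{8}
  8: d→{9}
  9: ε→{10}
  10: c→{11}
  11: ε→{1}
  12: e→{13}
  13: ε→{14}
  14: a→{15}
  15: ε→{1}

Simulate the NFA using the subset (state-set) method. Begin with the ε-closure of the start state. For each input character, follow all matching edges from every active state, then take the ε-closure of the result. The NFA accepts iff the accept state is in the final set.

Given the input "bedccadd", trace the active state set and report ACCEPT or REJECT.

Answer: REJECT

Trace:
start: ε-closure({0}) = {0,2,3,4,6,12}
'b' @ 1: {3,5,6,7,8}
'e' @ 2: {7,8}
'd' @ 3: {9,10}
'c' @ 4: {1,11}  ✓accept
'c' @ 5: {}  — state set empty
rest 'add' ignored (set empty)
after full input: {}  (accept=1 not in)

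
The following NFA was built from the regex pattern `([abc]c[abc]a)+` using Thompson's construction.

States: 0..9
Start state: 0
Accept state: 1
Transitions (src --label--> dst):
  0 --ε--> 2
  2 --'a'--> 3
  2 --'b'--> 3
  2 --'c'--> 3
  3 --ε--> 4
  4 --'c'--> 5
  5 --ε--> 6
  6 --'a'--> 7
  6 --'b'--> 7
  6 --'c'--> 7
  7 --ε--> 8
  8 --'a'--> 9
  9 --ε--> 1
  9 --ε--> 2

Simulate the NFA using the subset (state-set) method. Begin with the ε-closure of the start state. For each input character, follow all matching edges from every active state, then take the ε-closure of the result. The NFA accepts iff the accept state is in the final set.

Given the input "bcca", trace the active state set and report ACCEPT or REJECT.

Answer: ACCEPT

Trace:
start: ε-closure({0}) = {0,2}
'b' @ 1: {3,4}
'c' @ 2: {5,6}
'c' @ 3: {7,8}
'a' @ 4: {1,2,9}  [accepting]
end set {1,2,9} — state 1 in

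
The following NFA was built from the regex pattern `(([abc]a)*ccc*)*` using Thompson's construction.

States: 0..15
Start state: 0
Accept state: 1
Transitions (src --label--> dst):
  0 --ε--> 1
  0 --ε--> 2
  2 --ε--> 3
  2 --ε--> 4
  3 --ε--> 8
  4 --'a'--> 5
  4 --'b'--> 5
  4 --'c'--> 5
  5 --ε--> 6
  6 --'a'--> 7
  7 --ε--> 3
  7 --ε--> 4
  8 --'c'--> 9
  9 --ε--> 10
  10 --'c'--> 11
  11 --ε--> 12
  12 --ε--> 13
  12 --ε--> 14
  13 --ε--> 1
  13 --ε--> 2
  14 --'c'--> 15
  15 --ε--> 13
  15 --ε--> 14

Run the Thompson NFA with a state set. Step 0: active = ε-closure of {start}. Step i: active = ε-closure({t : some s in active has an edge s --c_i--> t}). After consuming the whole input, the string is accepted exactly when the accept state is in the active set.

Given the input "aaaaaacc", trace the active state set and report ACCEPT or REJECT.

Answer: ACCEPT

Trace:
S₀ = ε-closure({0}) = {0,1,2,3,4,8}
'a' @ 1: {5,6}
'a' @ 2: {3,4,7,8}
'a' @ 3: {5,6}
'a' @ 4: {3,4,7,8}
'a' @ 5: {5,6}
'a' @ 6: {3,4,7,8}
'c' @ 7: {5,6,9,10}
'c' @ 8: {1,2,3,4,8,11,12,13,14}  [accepting]
end set {1,2,3,4,8,11,12,13,14} — state 1 in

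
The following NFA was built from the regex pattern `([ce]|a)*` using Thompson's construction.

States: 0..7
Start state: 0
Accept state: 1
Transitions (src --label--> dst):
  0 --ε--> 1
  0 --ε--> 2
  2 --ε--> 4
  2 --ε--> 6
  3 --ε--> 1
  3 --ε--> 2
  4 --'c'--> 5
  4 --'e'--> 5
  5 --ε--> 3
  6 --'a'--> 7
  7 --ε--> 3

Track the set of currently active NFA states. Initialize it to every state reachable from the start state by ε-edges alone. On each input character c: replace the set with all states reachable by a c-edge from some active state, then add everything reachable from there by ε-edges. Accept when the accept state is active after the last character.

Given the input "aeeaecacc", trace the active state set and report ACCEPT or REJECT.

Answer: ACCEPT

Derivation:
start: ε-closure({0}) = {0,1,2,4,6}
'a' @ 1: {1,2,3,4,6,7}  ✓accept
'e' @ 2: {1,2,3,4,5,6}  ✓accept
'e' @ 3: {1,2,3,4,5,6}  ✓accept
'a' @ 4: {1,2,3,4,6,7}  ✓accept
'e' @ 5: {1,2,3,4,5,6}  ✓accept
'c' @ 6: {1,2,3,4,5,6}  ✓accept
'a' @ 7: {1,2,3,4,6,7}  ✓accept
'c' @ 8: {1,2,3,4,5,6}  ✓accept
'c' @ 9: {1,2,3,4,5,6}  ✓accept
final: {1,2,3,4,5,6}; accept 1 in set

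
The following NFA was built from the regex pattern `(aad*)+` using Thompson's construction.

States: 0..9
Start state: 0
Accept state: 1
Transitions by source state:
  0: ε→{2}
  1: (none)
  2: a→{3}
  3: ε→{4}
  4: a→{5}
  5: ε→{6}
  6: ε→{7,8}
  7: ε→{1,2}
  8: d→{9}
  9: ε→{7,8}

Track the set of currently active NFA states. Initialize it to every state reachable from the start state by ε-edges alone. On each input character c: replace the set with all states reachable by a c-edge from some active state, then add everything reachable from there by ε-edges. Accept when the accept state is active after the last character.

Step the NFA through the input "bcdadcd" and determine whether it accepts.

Answer: REJECT

Derivation:
S₀ = ε-closure({0}) = {0,2}
'b' @ 1: {}  — dead — no transitions
rest 'cdadcd' ignored (set empty)
end set {} — state 1 not in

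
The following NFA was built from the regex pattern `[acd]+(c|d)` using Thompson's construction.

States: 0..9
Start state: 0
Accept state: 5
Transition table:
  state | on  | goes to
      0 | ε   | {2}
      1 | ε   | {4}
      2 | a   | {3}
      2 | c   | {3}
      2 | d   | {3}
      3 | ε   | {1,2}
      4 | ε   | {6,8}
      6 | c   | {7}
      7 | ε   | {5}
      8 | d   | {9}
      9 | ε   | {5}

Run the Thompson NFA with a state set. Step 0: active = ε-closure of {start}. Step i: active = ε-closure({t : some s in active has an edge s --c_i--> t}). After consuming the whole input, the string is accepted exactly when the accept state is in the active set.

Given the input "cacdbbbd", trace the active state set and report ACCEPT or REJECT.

Answer: REJECT

Trace:
initial (ε-close {0}): {0,2}
'c' @ 1: {1,2,3,4,6,8}
'a' @ 2: {1,2,3,4,6,8}
'c' @ 3: {1,2,3,4,5,6,7,8}  ✓accept
'd' @ 4: {1,2,3,4,5,6,8,9}  ✓accept
'b' @ 5: {}  — no active states
rest 'bbd' ignored (set empty)
end set {} — state 5 not in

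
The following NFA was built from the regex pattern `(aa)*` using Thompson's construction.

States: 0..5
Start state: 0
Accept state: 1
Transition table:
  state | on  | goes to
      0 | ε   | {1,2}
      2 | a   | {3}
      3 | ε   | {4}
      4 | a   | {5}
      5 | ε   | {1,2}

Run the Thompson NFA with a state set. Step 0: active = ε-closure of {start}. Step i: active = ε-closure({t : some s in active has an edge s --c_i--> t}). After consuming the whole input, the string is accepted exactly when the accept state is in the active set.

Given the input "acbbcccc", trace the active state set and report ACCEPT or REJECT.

Answer: REJECT

Steps:
initial (ε-close {0}): {0,1,2}
'a' @ 1: {3,4}
'c' @ 2: {}  — state set empty
rest 'bbcccc' ignored (set empty)
end set {} — state 1 not in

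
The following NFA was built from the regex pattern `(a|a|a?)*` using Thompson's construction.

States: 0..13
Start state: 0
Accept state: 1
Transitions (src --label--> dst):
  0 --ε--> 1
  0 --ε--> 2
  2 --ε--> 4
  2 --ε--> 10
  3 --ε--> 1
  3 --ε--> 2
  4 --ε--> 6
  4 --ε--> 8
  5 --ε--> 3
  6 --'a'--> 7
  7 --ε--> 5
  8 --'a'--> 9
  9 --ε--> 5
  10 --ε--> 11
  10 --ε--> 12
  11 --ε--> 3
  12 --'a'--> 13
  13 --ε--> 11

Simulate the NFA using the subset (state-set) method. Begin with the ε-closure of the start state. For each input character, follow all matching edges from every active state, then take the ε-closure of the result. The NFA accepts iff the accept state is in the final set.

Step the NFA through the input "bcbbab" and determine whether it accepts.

S₀ = ε-closure({0}) = {0,1,2,3,4,6,8,10,11,12}
'b' @ 1: {}  — no active states
rest 'cbbab' ignored (set empty)
end set {} — state 1 not in

Answer: REJECT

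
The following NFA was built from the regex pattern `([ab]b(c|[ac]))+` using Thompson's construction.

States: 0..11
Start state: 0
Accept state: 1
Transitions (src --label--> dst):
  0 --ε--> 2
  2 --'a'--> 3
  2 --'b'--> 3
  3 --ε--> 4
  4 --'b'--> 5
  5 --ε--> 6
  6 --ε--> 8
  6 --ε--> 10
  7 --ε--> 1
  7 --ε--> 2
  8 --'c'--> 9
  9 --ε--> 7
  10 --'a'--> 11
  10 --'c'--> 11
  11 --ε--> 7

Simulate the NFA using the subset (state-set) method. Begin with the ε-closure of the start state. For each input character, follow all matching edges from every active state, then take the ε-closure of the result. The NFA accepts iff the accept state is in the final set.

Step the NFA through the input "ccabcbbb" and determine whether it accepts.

Answer: REJECT

Steps:
S₀ = ε-closure({0}) = {0,2}
'c' @ 1: {}  — dead — no transitions
rest 'cabcbbb' ignored (set empty)
after full input: {}  (accept=1 not in)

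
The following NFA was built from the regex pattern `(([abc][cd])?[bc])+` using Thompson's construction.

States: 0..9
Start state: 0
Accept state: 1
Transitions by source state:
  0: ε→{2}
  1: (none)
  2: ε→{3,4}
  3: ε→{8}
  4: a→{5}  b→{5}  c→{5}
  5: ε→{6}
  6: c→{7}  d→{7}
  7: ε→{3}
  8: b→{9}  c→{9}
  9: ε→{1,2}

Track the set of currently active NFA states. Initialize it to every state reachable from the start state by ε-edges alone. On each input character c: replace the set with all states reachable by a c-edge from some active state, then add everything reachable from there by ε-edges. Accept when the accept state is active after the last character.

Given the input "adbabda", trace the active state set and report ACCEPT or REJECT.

Answer: REJECT

Steps:
S₀ = ε-closure({0}) = {0,2,3,4,8}
'a' @ 1: {5,6}
'd' @ 2: {3,7,8}
'b' @ 3: {1,2,3,4,8,9}  ✓accept
'a' @ 4: {5,6}
'b' @ 5: {}  — dead — no transitions
rest 'da' ignored (set empty)
final: {}; accept 1 not in set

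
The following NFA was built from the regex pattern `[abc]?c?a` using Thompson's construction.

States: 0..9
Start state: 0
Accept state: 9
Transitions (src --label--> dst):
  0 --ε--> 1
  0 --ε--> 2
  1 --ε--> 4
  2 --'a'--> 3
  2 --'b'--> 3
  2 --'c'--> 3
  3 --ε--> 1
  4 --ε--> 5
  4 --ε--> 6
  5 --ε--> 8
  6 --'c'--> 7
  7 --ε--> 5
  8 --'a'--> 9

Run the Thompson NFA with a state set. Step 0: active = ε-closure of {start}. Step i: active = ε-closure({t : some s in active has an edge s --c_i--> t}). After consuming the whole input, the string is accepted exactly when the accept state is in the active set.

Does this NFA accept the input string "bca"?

Answer: ACCEPT

Steps:
S₀ = ε-closure({0}) = {0,1,2,4,5,6,8}
'b' @ 1: {1,3,4,5,6,8}
'c' @ 2: {5,7,8}
'a' @ 3: {9}  (accept∈set)
end set {9} — state 9 in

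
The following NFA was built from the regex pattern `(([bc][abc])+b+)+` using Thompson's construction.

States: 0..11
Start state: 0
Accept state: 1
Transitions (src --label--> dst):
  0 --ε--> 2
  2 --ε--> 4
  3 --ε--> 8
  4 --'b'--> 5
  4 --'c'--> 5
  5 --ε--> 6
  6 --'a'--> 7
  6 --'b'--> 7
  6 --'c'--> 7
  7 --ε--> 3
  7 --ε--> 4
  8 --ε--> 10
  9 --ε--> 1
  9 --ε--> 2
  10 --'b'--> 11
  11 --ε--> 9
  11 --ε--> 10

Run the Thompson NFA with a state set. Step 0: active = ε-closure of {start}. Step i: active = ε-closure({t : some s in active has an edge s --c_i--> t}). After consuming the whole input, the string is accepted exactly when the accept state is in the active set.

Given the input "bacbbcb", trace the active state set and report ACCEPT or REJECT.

initial (ε-close {0}): {0,2,4}
'b' @ 1: {5,6}
'a' @ 2: {3,4,7,8,10}
'c' @ 3: {5,6}
'b' @ 4: {3,4,7,8,10}
'b' @ 5: {1,2,4,5,6,9,10,11}  (accept∈set)
'c' @ 6: {3,4,5,6,7,8,10}
'b' @ 7: {1,2,3,4,5,6,7,8,9,10,11}  (accept∈set)
end set {1,2,3,4,5,6,7,8,9,10,11} — state 1 in

Answer: ACCEPT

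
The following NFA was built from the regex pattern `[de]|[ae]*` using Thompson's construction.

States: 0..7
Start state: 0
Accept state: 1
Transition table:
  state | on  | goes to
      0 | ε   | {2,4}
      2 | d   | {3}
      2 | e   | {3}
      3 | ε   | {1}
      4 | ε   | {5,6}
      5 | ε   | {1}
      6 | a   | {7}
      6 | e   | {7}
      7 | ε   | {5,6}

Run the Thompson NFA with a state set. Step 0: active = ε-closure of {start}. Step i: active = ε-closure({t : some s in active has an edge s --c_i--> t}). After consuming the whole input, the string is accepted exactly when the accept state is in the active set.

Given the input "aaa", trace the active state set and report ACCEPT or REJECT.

Answer: ACCEPT

Steps:
S₀ = ε-closure({0}) = {0,1,2,4,5,6}
'a' @ 1: {1,5,6,7}  [accepting]
'a' @ 2: {1,5,6,7}  [accepting]
'a' @ 3: {1,5,6,7}  [accepting]
end set {1,5,6,7} — state 1 in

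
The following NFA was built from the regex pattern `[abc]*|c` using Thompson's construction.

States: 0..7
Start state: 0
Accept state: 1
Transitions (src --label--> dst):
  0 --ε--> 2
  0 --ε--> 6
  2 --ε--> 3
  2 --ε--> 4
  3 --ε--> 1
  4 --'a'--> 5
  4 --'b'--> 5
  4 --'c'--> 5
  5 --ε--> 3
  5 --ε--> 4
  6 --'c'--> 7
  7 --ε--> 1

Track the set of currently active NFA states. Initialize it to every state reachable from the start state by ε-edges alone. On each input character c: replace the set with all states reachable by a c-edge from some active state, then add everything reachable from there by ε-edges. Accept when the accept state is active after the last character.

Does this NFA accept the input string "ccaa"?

Answer: ACCEPT

Steps:
start: ε-closure({0}) = {0,1,2,3,4,6}
'c' @ 1: {1,3,4,5,7}  [accepting]
'c' @ 2: {1,3,4,5}  [accepting]
'a' @ 3: {1,3,4,5}  [accepting]
'a' @ 4: {1,3,4,5}  [accepting]
final: {1,3,4,5}; accept 1 in set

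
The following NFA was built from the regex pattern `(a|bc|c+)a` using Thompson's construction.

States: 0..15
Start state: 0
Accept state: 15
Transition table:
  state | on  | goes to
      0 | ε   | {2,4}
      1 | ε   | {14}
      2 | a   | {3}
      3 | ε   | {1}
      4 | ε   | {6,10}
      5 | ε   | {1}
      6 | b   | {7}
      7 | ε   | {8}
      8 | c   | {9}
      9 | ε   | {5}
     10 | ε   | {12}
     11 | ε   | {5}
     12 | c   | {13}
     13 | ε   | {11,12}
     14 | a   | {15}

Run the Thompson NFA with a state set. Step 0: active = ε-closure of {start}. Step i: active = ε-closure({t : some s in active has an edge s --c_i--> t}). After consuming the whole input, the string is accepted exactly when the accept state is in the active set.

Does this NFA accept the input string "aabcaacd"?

initial (ε-close {0}): {0,2,4,6,10,12}
'a' @ 1: {1,3,14}
'a' @ 2: {15}  ✓accept
'b' @ 3: {}  — dead — no transitions
rest 'caacd' ignored (set empty)
end set {} — state 15 not in

Answer: REJECT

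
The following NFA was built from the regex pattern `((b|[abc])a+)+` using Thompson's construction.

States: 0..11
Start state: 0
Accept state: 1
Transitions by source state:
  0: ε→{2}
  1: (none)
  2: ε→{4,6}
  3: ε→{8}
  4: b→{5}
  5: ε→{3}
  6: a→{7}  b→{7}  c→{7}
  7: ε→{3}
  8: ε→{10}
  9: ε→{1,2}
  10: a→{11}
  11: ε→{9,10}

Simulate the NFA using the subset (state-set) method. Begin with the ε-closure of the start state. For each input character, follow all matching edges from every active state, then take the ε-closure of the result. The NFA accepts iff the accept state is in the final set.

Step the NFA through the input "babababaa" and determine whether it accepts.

Answer: ACCEPT

Derivation:
start: ε-closure({0}) = {0,2,4,6}
'b' @ 1: {3,5,7,8,10}
'a' @ 2: {1,2,4,6,9,10,11}  ✓accept
'b' @ 3: {3,5,7,8,10}
'a' @ 4: {1,2,4,6,9,10,11}  ✓accept
'b' @ 5: {3,5,7,8,10}
'a' @ 6: {1,2,4,6,9,10,11}  ✓accept
'b' @ 7: {3,5,7,8,10}
'a' @ 8: {1,2,4,6,9,10,11}  ✓accept
'a' @ 9: {1,2,3,4,6,7,8,9,10,11}  ✓accept
end set {1,2,3,4,6,7,8,9,10,11} — state 1 in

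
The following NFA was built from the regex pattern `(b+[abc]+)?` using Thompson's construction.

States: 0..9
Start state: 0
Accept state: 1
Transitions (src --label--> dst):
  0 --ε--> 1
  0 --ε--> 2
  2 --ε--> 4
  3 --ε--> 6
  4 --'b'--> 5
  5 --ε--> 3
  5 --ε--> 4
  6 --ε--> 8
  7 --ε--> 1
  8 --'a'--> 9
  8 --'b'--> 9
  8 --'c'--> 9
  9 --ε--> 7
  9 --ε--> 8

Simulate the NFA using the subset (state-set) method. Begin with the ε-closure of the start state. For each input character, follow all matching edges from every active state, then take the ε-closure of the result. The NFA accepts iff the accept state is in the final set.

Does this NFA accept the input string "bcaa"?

S₀ = ε-closure({0}) = {0,1,2,4}
'b' @ 1: {3,4,5,6,8}
'c' @ 2: {1,7,8,9}  (accept∈set)
'a' @ 3: {1,7,8,9}  (accept∈set)
'a' @ 4: {1,7,8,9}  (accept∈set)
end set {1,7,8,9} — state 1 in

Answer: ACCEPT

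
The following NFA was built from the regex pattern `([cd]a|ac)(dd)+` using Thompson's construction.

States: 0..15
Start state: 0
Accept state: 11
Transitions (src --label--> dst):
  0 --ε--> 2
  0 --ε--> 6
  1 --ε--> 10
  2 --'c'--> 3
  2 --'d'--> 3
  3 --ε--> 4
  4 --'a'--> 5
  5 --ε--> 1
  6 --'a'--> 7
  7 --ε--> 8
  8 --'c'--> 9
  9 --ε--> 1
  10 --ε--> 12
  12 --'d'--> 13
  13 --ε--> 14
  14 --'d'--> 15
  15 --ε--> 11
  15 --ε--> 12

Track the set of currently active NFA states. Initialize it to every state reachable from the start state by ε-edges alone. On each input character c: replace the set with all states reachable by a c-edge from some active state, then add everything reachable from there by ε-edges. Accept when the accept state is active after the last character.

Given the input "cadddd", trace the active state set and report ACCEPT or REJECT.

Answer: ACCEPT

Derivation:
start: ε-closure({0}) = {0,2,6}
'c' @ 1: {3,4}
'a' @ 2: {1,5,10,12}
'd' @ 3: {13,14}
'd' @ 4: {11,12,15}  (accept∈set)
'd' @ 5: {13,14}
'd' @ 6: {11,12,15}  (accept∈set)
end set {11,12,15} — state 11 in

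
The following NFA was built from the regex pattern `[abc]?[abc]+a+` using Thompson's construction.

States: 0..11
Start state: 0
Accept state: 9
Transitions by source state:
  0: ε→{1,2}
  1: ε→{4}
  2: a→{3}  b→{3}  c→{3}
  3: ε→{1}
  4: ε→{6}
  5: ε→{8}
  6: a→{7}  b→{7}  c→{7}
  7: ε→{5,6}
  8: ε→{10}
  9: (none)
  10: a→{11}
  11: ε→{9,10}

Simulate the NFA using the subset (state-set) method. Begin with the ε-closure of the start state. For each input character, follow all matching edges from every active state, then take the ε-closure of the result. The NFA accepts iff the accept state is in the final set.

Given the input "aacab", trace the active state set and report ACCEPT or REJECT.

S₀ = ε-closure({0}) = {0,1,2,4,6}
'a' @ 1: {1,3,4,5,6,7,8,10}
'a' @ 2: {5,6,7,8,9,10,11}  (accept∈set)
'c' @ 3: {5,6,7,8,10}
'a' @ 4: {5,6,7,8,9,10,11}  (accept∈set)
'b' @ 5: {5,6,7,8,10}
end set {5,6,7,8,10} — state 9 not in

Answer: REJECT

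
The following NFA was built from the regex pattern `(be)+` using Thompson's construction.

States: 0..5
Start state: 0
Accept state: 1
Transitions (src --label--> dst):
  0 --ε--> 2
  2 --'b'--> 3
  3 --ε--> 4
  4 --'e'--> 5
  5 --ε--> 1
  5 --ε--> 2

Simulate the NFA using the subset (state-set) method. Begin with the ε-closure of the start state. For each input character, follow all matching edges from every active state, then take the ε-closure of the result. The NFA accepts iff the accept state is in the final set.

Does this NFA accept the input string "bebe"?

initial (ε-close {0}): {0,2}
'b' @ 1: {3,4}
'e' @ 2: {1,2,5}  (accept∈set)
'b' @ 3: {3,4}
'e' @ 4: {1,2,5}  (accept∈set)
final: {1,2,5}; accept 1 in set

Answer: ACCEPT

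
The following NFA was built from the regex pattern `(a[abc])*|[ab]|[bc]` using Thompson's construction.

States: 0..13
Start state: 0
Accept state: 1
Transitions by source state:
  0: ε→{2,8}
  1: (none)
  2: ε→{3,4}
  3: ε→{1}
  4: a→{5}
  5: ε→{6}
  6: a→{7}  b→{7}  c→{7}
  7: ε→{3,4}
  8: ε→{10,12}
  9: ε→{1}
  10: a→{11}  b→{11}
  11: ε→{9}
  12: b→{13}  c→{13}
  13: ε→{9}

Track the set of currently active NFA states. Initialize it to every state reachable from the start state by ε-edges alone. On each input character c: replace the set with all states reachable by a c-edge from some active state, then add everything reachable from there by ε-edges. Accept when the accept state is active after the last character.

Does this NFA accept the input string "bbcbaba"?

Answer: REJECT

Steps:
start: ε-closure({0}) = {0,1,2,3,4,8,10,12}
'b' @ 1: {1,9,11,13}  ✓accept
'b' @ 2: {}  — no active states
rest 'cbaba' ignored (set empty)
final: {}; accept 1 not in set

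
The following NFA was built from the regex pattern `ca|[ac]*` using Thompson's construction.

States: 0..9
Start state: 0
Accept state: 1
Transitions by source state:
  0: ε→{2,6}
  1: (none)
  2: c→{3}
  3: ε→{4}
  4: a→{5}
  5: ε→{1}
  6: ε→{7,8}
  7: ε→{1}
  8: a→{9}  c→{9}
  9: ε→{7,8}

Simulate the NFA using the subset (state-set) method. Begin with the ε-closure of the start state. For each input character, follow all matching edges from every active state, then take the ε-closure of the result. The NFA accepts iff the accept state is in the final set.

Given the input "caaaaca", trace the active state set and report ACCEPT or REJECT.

Answer: ACCEPT

Steps:
S₀ = ε-closure({0}) = {0,1,2,6,7,8}
'c' @ 1: {1,3,4,7,8,9}  ✓accept
'a' @ 2: {1,5,7,8,9}  ✓accept
'a' @ 3: {1,7,8,9}  ✓accept
'a' @ 4: {1,7,8,9}  ✓accept
'a' @ 5: {1,7,8,9}  ✓accept
'c' @ 6: {1,7,8,9}  ✓accept
'a' @ 7: {1,7,8,9}  ✓accept
final: {1,7,8,9}; accept 1 in set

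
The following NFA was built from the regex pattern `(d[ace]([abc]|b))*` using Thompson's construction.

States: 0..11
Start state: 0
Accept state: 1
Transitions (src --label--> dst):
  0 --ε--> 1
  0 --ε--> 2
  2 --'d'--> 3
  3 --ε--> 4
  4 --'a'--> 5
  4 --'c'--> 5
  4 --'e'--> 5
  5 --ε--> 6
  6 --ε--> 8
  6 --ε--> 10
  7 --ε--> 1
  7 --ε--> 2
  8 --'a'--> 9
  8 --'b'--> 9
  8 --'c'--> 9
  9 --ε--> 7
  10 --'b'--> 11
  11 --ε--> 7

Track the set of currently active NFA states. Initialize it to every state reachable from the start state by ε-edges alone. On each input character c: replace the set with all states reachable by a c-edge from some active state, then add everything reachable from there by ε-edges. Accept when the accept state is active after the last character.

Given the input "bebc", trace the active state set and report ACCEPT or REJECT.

initial (ε-close {0}): {0,1,2}
'b' @ 1: {}  — state set empty
rest 'ebc' ignored (set empty)
end set {} — state 1 not in

Answer: REJECT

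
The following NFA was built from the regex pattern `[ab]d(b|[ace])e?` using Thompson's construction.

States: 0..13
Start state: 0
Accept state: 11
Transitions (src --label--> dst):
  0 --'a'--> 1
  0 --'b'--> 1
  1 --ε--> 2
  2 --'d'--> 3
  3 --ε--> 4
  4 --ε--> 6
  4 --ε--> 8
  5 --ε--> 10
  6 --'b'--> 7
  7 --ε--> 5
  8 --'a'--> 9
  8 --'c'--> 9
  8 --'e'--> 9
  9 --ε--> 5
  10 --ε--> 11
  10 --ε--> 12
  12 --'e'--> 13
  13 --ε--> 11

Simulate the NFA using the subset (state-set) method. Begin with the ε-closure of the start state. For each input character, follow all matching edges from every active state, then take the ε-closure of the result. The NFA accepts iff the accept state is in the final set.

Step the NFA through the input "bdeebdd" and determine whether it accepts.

Answer: REJECT

Derivation:
start: ε-closure({0}) = {0}
'b' @ 1: {1,2}
'd' @ 2: {3,4,6,8}
'e' @ 3: {5,9,10,11,12}  [accepting]
'e' @ 4: {11,13}  [accepting]
'b' @ 5: {}  — no active states
rest 'dd' ignored (set empty)
after full input: {}  (accept=11 not in)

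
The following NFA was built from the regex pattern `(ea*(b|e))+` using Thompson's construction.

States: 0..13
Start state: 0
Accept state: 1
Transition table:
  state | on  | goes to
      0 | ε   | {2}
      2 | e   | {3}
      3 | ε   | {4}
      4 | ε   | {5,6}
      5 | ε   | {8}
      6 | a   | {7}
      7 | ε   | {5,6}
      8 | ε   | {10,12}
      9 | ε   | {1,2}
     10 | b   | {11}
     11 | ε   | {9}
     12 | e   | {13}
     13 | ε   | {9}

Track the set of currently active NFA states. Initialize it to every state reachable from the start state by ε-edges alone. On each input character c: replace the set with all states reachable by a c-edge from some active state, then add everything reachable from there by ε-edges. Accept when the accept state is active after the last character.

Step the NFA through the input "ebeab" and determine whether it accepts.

start: ε-closure({0}) = {0,2}
'e' @ 1: {3,4,5,6,8,10,12}
'b' @ 2: {1,2,9,11}  [accepting]
'e' @ 3: {3,4,5,6,8,10,12}
'a' @ 4: {5,6,7,8,10,12}
'b' @ 5: {1,2,9,11}  [accepting]
final: {1,2,9,11}; accept 1 in set

Answer: ACCEPT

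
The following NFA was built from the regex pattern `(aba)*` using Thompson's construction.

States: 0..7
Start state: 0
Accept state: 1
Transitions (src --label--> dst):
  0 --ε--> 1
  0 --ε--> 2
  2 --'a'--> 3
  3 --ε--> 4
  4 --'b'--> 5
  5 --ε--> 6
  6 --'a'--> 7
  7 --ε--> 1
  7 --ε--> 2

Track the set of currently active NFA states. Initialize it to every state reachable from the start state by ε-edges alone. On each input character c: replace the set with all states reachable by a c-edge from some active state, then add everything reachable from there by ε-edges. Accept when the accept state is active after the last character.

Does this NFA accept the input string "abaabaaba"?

initial (ε-close {0}): {0,1,2}
'a' @ 1: {3,4}
'b' @ 2: {5,6}
'a' @ 3: {1,2,7}  (accept∈set)
'a' @ 4: {3,4}
'b' @ 5: {5,6}
'a' @ 6: {1,2,7}  (accept∈set)
'a' @ 7: {3,4}
'b' @ 8: {5,6}
'a' @ 9: {1,2,7}  (accept∈set)
end set {1,2,7} — state 1 in

Answer: ACCEPT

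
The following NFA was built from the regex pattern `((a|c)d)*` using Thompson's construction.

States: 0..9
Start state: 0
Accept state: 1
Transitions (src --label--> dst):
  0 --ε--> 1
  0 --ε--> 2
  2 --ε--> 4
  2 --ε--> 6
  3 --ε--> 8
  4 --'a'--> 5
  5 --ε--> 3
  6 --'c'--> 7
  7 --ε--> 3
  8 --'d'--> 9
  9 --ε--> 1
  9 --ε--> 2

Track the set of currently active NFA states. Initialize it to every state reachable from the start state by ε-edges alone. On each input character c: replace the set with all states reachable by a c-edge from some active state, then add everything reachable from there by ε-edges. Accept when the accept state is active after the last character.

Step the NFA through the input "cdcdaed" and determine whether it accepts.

S₀ = ε-closure({0}) = {0,1,2,4,6}
'c' @ 1: {3,7,8}
'd' @ 2: {1,2,4,6,9}  ✓accept
'c' @ 3: {3,7,8}
'd' @ 4: {1,2,4,6,9}  ✓accept
'a' @ 5: {3,5,8}
'e' @ 6: {}  — no active states
rest 'd' ignored (set empty)
final: {}; accept 1 not in set

Answer: REJECT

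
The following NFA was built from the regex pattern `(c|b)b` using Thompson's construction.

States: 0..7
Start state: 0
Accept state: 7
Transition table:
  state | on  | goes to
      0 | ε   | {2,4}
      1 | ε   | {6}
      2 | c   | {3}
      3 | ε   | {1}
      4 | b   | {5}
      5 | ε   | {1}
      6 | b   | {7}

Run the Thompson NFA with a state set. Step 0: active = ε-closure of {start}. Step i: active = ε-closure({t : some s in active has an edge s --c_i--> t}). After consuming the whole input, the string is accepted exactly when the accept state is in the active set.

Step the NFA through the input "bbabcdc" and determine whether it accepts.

start: ε-closure({0}) = {0,2,4}
'b' @ 1: {1,5,6}
'b' @ 2: {7}  (accept∈set)
'a' @ 3: {}  — no active states
rest 'bcdc' ignored (set empty)
end set {} — state 7 not in

Answer: REJECT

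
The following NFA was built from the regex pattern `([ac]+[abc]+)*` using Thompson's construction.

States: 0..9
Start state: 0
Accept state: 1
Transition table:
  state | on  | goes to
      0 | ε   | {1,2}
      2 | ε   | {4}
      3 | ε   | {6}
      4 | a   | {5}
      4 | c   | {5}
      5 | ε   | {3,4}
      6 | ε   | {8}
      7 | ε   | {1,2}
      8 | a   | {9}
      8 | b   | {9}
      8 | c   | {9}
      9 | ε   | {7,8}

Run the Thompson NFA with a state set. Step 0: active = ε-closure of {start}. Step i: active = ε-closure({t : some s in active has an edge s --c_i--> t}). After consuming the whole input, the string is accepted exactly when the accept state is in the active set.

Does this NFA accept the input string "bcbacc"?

initial (ε-close {0}): {0,1,2,4}
'b' @ 1: {}  — dead — no transitions
rest 'cbacc' ignored (set empty)
final: {}; accept 1 not in set

Answer: REJECT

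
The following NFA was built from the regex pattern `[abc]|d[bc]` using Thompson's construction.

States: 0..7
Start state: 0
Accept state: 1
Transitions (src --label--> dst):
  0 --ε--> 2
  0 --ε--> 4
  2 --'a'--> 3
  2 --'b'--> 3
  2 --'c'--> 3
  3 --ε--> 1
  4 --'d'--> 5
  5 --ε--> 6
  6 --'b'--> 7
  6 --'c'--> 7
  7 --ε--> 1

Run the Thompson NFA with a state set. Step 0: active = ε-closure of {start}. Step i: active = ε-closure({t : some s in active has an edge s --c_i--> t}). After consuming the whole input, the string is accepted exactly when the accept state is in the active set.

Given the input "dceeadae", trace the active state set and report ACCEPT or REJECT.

start: ε-closure({0}) = {0,2,4}
'd' @ 1: {5,6}
'c' @ 2: {1,7}  ✓accept
'e' @ 3: {}  — no active states
rest 'eadae' ignored (set empty)
after full input: {}  (accept=1 not in)

Answer: REJECT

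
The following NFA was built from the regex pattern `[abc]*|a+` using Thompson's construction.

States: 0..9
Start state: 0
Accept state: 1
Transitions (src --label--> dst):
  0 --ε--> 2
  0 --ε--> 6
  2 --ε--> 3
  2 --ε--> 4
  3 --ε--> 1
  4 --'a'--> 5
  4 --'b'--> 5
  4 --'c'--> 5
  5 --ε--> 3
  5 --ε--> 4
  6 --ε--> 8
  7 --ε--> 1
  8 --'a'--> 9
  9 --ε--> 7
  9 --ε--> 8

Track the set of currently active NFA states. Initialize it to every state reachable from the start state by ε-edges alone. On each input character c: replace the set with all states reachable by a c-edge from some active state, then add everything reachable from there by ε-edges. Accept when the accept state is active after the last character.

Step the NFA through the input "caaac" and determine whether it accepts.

start: ε-closure({0}) = {0,1,2,3,4,6,8}
'c' @ 1: {1,3,4,5}  (accept∈set)
'a' @ 2: {1,3,4,5}  (accept∈set)
'a' @ 3: {1,3,4,5}  (accept∈set)
'a' @ 4: {1,3,4,5}  (accept∈set)
'c' @ 5: {1,3,4,5}  (accept∈set)
after full input: {1,3,4,5}  (accept=1 in)

Answer: ACCEPT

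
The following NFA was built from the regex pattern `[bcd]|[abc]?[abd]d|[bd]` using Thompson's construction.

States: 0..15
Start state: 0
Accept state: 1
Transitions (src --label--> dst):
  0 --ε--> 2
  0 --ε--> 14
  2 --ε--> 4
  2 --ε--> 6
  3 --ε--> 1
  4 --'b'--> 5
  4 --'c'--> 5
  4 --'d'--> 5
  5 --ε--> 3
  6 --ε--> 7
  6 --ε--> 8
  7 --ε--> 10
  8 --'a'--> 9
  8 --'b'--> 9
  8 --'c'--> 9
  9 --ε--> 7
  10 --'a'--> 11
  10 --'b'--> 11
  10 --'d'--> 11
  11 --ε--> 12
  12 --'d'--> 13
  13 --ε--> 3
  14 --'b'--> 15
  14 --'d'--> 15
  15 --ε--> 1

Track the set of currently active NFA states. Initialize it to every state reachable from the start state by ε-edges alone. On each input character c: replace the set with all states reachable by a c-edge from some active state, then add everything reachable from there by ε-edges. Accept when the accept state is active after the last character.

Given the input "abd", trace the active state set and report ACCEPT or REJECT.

Answer: ACCEPT

Trace:
S₀ = ε-closure({0}) = {0,2,4,6,7,8,10,14}
'a' @ 1: {7,9,10,11,12}
'b' @ 2: {11,12}
'd' @ 3: {1,3,13}  (accept∈set)
end set {1,3,13} — state 1 in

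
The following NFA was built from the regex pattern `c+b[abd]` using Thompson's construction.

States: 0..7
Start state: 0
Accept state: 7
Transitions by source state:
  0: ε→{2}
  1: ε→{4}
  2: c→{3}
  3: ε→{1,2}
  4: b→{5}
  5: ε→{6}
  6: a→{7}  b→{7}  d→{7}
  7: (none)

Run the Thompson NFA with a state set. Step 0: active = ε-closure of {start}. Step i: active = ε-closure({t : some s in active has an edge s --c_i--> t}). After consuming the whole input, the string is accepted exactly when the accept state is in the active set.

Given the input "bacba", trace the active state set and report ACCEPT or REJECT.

start: ε-closure({0}) = {0,2}
'b' @ 1: {}  — dead — no transitions
rest 'acba' ignored (set empty)
end set {} — state 7 not in

Answer: REJECT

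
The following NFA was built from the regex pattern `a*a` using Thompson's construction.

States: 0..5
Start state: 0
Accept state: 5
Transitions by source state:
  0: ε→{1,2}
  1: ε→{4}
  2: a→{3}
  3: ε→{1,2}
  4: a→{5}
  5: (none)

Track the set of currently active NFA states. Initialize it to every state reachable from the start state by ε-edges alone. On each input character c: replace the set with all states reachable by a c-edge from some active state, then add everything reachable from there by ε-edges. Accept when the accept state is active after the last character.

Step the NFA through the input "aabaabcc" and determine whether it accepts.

S₀ = ε-closure({0}) = {0,1,2,4}
'a' @ 1: {1,2,3,4,5}  ✓accept
'a' @ 2: {1,2,3,4,5}  ✓accept
'b' @ 3: {}  — dead — no transitions
rest 'aabcc' ignored (set empty)
after full input: {}  (accept=5 not in)

Answer: REJECT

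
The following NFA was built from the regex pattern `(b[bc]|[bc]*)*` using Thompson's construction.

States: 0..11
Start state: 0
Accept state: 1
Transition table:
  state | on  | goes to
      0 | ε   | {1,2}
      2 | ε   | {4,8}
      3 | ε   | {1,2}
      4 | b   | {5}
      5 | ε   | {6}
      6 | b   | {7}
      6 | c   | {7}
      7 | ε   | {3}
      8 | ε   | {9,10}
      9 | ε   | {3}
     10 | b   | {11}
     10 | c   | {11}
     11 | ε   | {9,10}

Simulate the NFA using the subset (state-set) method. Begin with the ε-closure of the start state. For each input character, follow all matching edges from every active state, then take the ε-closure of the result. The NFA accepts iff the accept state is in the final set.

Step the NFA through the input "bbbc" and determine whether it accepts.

Answer: ACCEPT

Steps:
S₀ = ε-closure({0}) = {0,1,2,3,4,8,9,10}
'b' @ 1: {1,2,3,4,5,6,8,9,10,11}  [accepting]
'b' @ 2: {1,2,3,4,5,6,7,8,9,10,11}  [accepting]
'b' @ 3: {1,2,3,4,5,6,7,8,9,10,11}  [accepting]
'c' @ 4: {1,2,3,4,7,8,9,10,11}  [accepting]
end set {1,2,3,4,7,8,9,10,11} — state 1 in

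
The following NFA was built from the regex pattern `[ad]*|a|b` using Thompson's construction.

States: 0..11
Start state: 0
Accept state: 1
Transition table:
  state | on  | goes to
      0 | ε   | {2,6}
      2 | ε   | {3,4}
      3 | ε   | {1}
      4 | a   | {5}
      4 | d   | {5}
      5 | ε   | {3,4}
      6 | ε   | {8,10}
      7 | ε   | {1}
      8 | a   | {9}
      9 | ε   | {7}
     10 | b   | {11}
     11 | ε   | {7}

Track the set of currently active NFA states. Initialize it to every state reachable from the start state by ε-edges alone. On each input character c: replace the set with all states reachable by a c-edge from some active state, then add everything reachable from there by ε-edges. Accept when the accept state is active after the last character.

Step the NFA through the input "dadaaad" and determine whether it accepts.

S₀ = ε-closure({0}) = {0,1,2,3,4,6,8,10}
'd' @ 1: {1,3,4,5}  ✓accept
'a' @ 2: {1,3,4,5}  ✓accept
'd' @ 3: {1,3,4,5}  ✓accept
'a' @ 4: {1,3,4,5}  ✓accept
'a' @ 5: {1,3,4,5}  ✓accept
'a' @ 6: {1,3,4,5}  ✓accept
'd' @ 7: {1,3,4,5}  ✓accept
after full input: {1,3,4,5}  (accept=1 in)

Answer: ACCEPT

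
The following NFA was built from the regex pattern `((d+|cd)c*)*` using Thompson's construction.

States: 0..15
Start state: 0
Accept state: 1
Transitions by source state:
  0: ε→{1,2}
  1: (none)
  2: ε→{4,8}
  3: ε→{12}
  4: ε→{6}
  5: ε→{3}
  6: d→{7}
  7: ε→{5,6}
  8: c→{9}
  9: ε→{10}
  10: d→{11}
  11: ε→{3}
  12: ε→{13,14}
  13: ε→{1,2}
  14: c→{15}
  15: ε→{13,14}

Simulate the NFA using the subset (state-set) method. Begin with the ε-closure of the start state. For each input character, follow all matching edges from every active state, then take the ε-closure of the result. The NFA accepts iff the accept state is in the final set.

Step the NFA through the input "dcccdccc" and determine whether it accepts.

Answer: ACCEPT

Trace:
initial (ε-close {0}): {0,1,2,4,6,8}
'd' @ 1: {1,2,3,4,5,6,7,8,12,13,14}  ✓accept
'c' @ 2: {1,2,4,6,8,9,10,13,14,15}  ✓accept
'c' @ 3: {1,2,4,6,8,9,10,13,14,15}  ✓accept
'c' @ 4: {1,2,4,6,8,9,10,13,14,15}  ✓accept
'd' @ 5: {1,2,3,4,5,6,7,8,11,12,13,14}  ✓accept
'c' @ 6: {1,2,4,6,8,9,10,13,14,15}  ✓accept
'c' @ 7: {1,2,4,6,8,9,10,13,14,15}  ✓accept
'c' @ 8: {1,2,4,6,8,9,10,13,14,15}  ✓accept
after full input: {1,2,4,6,8,9,10,13,14,15}  (accept=1 in)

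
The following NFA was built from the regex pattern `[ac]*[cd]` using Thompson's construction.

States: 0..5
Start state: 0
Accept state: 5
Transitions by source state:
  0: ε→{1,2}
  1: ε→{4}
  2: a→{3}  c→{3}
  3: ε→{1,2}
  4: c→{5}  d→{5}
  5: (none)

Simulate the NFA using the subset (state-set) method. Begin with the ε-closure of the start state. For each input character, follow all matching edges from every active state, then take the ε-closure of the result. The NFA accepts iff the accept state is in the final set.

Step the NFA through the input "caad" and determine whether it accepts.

S₀ = ε-closure({0}) = {0,1,2,4}
'c' @ 1: {1,2,3,4,5}  (accept∈set)
'a' @ 2: {1,2,3,4}
'a' @ 3: {1,2,3,4}
'd' @ 4: {5}  (accept∈set)
end set {5} — state 5 in

Answer: ACCEPT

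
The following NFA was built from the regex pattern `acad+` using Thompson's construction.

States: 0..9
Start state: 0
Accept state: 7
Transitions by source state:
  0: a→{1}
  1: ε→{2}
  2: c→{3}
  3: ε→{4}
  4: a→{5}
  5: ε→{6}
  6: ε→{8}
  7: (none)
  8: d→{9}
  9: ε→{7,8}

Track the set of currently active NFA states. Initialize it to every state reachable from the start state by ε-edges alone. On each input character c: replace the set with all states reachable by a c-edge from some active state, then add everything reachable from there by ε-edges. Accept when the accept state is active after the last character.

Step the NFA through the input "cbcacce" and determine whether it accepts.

S₀ = ε-closure({0}) = {0}
'c' @ 1: {}  — dead — no transitions
rest 'bcacce' ignored (set empty)
final: {}; accept 7 not in set

Answer: REJECT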